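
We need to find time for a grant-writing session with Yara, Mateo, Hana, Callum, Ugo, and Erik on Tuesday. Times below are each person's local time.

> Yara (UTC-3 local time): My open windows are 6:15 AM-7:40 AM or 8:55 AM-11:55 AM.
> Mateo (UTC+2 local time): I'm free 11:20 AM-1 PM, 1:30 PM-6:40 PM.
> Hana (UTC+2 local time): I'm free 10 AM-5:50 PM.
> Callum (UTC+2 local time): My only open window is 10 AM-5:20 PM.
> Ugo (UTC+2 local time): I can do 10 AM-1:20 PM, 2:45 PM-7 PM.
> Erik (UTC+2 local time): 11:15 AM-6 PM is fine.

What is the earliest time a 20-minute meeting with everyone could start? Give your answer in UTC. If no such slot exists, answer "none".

Yara in UTC: 09:15-10:40, 11:55-14:55 (add 3h to convert from UTC-3).
Mateo in UTC: 09:20-11:00, 11:30-16:40 (subtract 2h to convert from UTC+2).
Hana in UTC: 08:00-15:50 (subtract 2h to convert from UTC+2).
Callum in UTC: 08:00-15:20 (subtract 2h to convert from UTC+2).
Ugo in UTC: 08:00-11:20, 12:45-17:00 (subtract 2h to convert from UTC+2).
Erik in UTC: 09:15-16:00 (subtract 2h to convert from UTC+2).
Yara ∩ Mateo: 09:20-10:40, 11:55-14:55.
Yara ∩ Mateo ∩ Hana: 09:20-10:40, 11:55-14:55.
Yara ∩ Mateo ∩ Hana ∩ Callum: 09:20-10:40, 11:55-14:55.
Yara ∩ Mateo ∩ Hana ∩ Callum ∩ Ugo: 09:20-10:40, 12:45-14:55.
Yara ∩ Mateo ∩ Hana ∩ Callum ∩ Ugo ∩ Erik: 09:20-10:40, 12:45-14:55.
The first common window of at least 20 minutes is 09:20-10:40, so the earliest start is 09:20.

09:20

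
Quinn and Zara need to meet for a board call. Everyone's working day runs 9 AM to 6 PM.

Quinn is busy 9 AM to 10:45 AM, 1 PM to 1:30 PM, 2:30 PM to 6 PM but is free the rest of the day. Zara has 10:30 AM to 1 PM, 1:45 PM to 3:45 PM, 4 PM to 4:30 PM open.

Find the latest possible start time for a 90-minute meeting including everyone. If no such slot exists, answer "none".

Quinn free: 10:45-13:00, 13:30-14:30 (invert busy blocks within the working day).
Zara free: 10:30-13:00, 13:45-15:45, 16:00-16:30.
Quinn ∩ Zara: 10:45-13:00, 13:45-14:30.
The last common window of at least 90 minutes is 10:45-13:00; a 90-minute meeting can start as late as 11:30 and still end by 13:00.

11:30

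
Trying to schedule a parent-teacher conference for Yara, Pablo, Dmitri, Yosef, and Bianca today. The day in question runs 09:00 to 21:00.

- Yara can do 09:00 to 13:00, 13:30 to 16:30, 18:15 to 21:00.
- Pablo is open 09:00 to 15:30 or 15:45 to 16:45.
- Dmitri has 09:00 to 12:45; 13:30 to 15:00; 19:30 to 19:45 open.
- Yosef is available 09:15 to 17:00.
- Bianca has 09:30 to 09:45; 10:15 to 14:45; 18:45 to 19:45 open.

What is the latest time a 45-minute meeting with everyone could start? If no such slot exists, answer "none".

14:00

Yara ∩ Pablo: 09:00-13:00, 13:30-15:30, 15:45-16:30.
Yara ∩ Pablo ∩ Dmitri: 09:00-12:45, 13:30-15:00.
Yara ∩ Pablo ∩ Dmitri ∩ Yosef: 09:15-12:45, 13:30-15:00.
Yara ∩ Pablo ∩ Dmitri ∩ Yosef ∩ Bianca: 09:30-09:45, 10:15-12:45, 13:30-14:45.
The last common window of at least 45 minutes is 13:30-14:45; a 45-minute meeting can start as late as 14:00 and still end by 14:45.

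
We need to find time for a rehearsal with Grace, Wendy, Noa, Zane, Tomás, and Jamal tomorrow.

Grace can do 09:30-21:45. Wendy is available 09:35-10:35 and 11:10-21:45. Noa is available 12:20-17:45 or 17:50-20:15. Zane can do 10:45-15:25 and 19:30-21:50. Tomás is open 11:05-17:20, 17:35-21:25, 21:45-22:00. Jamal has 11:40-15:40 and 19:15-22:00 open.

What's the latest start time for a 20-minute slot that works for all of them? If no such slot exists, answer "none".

Grace ∩ Wendy: 09:35-10:35, 11:10-21:45.
Grace ∩ Wendy ∩ Noa: 12:20-17:45, 17:50-20:15.
Grace ∩ Wendy ∩ Noa ∩ Zane: 12:20-15:25, 19:30-20:15.
Grace ∩ Wendy ∩ Noa ∩ Zane ∩ Tomás: 12:20-15:25, 19:30-20:15.
Grace ∩ Wendy ∩ Noa ∩ Zane ∩ Tomás ∩ Jamal: 12:20-15:25, 19:30-20:15.
The last common window of at least 20 minutes is 19:30-20:15; a 20-minute meeting can start as late as 19:55 and still end by 20:15.

19:55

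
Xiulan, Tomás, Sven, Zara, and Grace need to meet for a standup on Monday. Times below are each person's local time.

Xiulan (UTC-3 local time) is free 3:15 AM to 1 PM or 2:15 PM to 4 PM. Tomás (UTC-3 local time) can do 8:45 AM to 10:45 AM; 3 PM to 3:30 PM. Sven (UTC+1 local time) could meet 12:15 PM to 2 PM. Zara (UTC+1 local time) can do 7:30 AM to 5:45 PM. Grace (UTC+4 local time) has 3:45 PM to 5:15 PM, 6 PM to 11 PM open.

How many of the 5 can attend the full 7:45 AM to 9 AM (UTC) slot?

2

Xiulan in UTC: 06:15-16:00, 17:15-19:00 (add 3h to convert from UTC-3).
Tomás in UTC: 11:45-13:45, 18:00-18:30 (add 3h to convert from UTC-3).
Sven in UTC: 11:15-13:00 (subtract 1h to convert from UTC+1).
Zara in UTC: 06:30-16:45 (subtract 1h to convert from UTC+1).
Grace in UTC: 11:45-13:15, 14:00-19:00 (subtract 4h to convert from UTC+4).
Xiulan and Zara can make the full 07:45-09:00 slot — that's 2.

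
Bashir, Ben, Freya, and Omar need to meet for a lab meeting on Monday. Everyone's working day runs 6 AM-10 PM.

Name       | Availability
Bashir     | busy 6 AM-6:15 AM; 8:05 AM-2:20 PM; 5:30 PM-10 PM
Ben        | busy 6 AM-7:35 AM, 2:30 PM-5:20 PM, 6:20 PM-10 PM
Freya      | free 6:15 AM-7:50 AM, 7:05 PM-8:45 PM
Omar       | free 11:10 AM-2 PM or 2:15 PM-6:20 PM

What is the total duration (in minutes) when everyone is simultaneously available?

Bashir free: 06:15-08:05, 14:20-17:30 (invert busy blocks within the working day).
Ben free: 07:35-14:30, 17:20-18:20 (invert busy blocks within the working day).
Freya free: 06:15-07:50, 19:05-20:45.
Omar free: 11:10-14:00, 14:15-18:20.
Bashir ∩ Ben: 07:35-08:05, 14:20-14:30, 17:20-17:30.
Bashir ∩ Ben ∩ Freya: 07:35-07:50.
Bashir ∩ Ben ∩ Freya ∩ Omar: ∅.
There is no time when everyone is free.
There is no common window, so the total is 0 minutes.

0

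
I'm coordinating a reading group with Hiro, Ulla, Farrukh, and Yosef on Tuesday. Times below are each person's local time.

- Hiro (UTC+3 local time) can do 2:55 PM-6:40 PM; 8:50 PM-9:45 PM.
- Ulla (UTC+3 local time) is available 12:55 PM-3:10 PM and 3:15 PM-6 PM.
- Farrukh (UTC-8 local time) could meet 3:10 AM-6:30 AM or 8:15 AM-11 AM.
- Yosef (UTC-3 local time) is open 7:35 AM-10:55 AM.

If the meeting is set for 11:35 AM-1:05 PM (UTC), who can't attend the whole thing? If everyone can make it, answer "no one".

Hiro in UTC: 11:55-15:40, 17:50-18:45 (subtract 3h to convert from UTC+3).
Ulla in UTC: 09:55-12:10, 12:15-15:00 (subtract 3h to convert from UTC+3).
Farrukh in UTC: 11:10-14:30, 16:15-19:00 (add 8h to convert from UTC-8).
Yosef in UTC: 10:35-13:55 (add 3h to convert from UTC-3).
Hiro: not fully free for 11:35-13:05. Ulla: not fully free for 11:35-13:05. Farrukh: free for 11:35-13:05. Yosef: free for 11:35-13:05.

Hiro, Ulla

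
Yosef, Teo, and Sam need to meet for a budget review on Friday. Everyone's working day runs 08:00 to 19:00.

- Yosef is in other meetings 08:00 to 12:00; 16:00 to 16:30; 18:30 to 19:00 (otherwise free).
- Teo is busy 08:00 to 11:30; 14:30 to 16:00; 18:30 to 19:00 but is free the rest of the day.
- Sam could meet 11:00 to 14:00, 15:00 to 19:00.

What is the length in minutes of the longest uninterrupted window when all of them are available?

120

Yosef free: 12:00-16:00, 16:30-18:30 (invert busy blocks within the working day).
Teo free: 11:30-14:30, 16:00-18:30 (invert busy blocks within the working day).
Sam free: 11:00-14:00, 15:00-19:00.
Yosef ∩ Teo: 12:00-14:30, 16:30-18:30.
Yosef ∩ Teo ∩ Sam: 12:00-14:00, 16:30-18:30.
The longest is 12:00-14:00 at 120 minutes.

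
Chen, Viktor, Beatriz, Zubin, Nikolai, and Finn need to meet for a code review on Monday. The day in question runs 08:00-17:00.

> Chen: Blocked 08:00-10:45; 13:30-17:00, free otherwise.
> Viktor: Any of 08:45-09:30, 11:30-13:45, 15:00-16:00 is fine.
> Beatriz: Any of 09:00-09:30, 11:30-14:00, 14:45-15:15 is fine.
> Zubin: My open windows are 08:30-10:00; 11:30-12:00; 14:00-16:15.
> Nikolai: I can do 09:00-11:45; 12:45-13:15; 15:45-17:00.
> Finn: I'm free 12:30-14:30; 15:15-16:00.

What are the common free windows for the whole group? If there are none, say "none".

none

Chen free: 10:45-13:30 (invert busy blocks within the working day).
Viktor free: 08:45-09:30, 11:30-13:45, 15:00-16:00.
Beatriz free: 09:00-09:30, 11:30-14:00, 14:45-15:15.
Zubin free: 08:30-10:00, 11:30-12:00, 14:00-16:15.
Nikolai free: 09:00-11:45, 12:45-13:15, 15:45-17:00.
Finn free: 12:30-14:30, 15:15-16:00.
Chen ∩ Viktor: 11:30-13:30.
Chen ∩ Viktor ∩ Beatriz: 11:30-13:30.
Chen ∩ Viktor ∩ Beatriz ∩ Zubin: 11:30-12:00.
Chen ∩ Viktor ∩ Beatriz ∩ Zubin ∩ Nikolai: 11:30-11:45.
Chen ∩ Viktor ∩ Beatriz ∩ Zubin ∩ Nikolai ∩ Finn: ∅.
There is no time when everyone is free.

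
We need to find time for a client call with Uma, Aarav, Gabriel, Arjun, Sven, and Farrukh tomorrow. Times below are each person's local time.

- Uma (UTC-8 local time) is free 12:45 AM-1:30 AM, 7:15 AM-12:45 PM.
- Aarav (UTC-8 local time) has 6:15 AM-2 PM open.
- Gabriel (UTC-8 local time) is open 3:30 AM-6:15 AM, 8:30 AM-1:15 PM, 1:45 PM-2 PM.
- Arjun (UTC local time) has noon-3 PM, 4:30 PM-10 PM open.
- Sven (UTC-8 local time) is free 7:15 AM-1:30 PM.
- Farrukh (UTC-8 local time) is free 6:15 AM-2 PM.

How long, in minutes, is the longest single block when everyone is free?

Uma in UTC: 08:45-09:30, 15:15-20:45 (add 8h to convert from UTC-8).
Aarav in UTC: 14:15-22:00 (add 8h to convert from UTC-8).
Gabriel in UTC: 11:30-14:15, 16:30-21:15, 21:45-22:00 (add 8h to convert from UTC-8).
Arjun in UTC: 12:00-15:00, 16:30-22:00.
Sven in UTC: 15:15-21:30 (add 8h to convert from UTC-8).
Farrukh in UTC: 14:15-22:00 (add 8h to convert from UTC-8).
Uma ∩ Aarav: 15:15-20:45.
Uma ∩ Aarav ∩ Gabriel: 16:30-20:45.
Uma ∩ Aarav ∩ Gabriel ∩ Arjun: 16:30-20:45.
Uma ∩ Aarav ∩ Gabriel ∩ Arjun ∩ Sven: 16:30-20:45.
Uma ∩ Aarav ∩ Gabriel ∩ Arjun ∩ Sven ∩ Farrukh: 16:30-20:45.
So the common availability across everyone is 16:30-20:45.
The longest is 16:30-20:45 at 255 minutes.

255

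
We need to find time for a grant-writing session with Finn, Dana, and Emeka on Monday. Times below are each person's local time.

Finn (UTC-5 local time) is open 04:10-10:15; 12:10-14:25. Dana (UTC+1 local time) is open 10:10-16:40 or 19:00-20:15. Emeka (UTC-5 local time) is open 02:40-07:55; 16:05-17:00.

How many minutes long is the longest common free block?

Finn in UTC: 09:10-15:15, 17:10-19:25 (add 5h to convert from UTC-5).
Dana in UTC: 09:10-15:40, 18:00-19:15 (subtract 1h to convert from UTC+1).
Emeka in UTC: 07:40-12:55, 21:05-22:00 (add 5h to convert from UTC-5).
Finn ∩ Dana: 09:10-15:15, 18:00-19:15.
Finn ∩ Dana ∩ Emeka: 09:10-12:55.
The longest is 09:10-12:55 at 225 minutes.

225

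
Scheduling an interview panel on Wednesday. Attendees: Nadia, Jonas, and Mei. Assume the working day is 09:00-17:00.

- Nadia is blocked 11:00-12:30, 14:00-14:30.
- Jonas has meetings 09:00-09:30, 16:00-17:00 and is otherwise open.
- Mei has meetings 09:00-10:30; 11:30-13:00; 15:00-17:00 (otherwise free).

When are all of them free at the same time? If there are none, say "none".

Nadia free: 09:00-11:00, 12:30-14:00, 14:30-17:00 (invert busy blocks within the working day).
Jonas free: 09:30-16:00 (invert busy blocks within the working day).
Mei free: 10:30-11:30, 13:00-15:00 (invert busy blocks within the working day).
Nadia ∩ Jonas: 09:30-11:00, 12:30-14:00, 14:30-16:00.
Nadia ∩ Jonas ∩ Mei: 10:30-11:00, 13:00-14:00, 14:30-15:00.

10:30-11:00, 13:00-14:00, 14:30-15:00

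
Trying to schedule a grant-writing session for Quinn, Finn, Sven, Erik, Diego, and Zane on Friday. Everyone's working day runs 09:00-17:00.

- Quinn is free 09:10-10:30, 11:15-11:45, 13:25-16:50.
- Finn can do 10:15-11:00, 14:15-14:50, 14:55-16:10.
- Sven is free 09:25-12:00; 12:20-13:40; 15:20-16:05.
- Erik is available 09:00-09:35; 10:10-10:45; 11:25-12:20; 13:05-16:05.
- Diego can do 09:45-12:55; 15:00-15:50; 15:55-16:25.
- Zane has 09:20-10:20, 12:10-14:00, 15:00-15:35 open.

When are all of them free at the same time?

10:15-10:20, 15:20-15:35

Quinn ∩ Finn: 10:15-10:30, 14:15-14:50, 14:55-16:10.
Quinn ∩ Finn ∩ Sven: 10:15-10:30, 15:20-16:05.
Quinn ∩ Finn ∩ Sven ∩ Erik: 10:15-10:30, 15:20-16:05.
Quinn ∩ Finn ∩ Sven ∩ Erik ∩ Diego: 10:15-10:30, 15:20-15:50, 15:55-16:05.
Quinn ∩ Finn ∩ Sven ∩ Erik ∩ Diego ∩ Zane: 10:15-10:20, 15:20-15:35.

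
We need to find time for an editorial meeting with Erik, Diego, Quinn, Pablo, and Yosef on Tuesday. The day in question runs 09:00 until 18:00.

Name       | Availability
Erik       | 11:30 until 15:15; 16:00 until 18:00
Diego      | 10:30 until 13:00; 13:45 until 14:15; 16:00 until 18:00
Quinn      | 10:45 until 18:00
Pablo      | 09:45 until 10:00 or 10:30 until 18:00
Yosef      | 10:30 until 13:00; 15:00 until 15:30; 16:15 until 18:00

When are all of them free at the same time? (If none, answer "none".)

11:30-13:00, 16:15-18:00

Erik ∩ Diego: 11:30-13:00, 13:45-14:15, 16:00-18:00.
Erik ∩ Diego ∩ Quinn: 11:30-13:00, 13:45-14:15, 16:00-18:00.
Erik ∩ Diego ∩ Quinn ∩ Pablo: 11:30-13:00, 13:45-14:15, 16:00-18:00.
Erik ∩ Diego ∩ Quinn ∩ Pablo ∩ Yosef: 11:30-13:00, 16:15-18:00.
Those are the intersection windows.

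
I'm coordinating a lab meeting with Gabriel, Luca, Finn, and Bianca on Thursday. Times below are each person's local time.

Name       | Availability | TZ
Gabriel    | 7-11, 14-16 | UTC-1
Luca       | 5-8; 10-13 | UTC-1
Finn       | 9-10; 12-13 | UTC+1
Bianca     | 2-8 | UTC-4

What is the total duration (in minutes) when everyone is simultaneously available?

Gabriel in UTC: 08:00-12:00, 15:00-17:00 (add 1h to convert from UTC-1).
Luca in UTC: 06:00-09:00, 11:00-14:00 (add 1h to convert from UTC-1).
Finn in UTC: 08:00-09:00, 11:00-12:00 (subtract 1h to convert from UTC+1).
Bianca in UTC: 06:00-12:00 (add 4h to convert from UTC-4).
Gabriel ∩ Luca: 08:00-09:00, 11:00-12:00.
Gabriel ∩ Luca ∩ Finn: 08:00-09:00, 11:00-12:00.
Gabriel ∩ Luca ∩ Finn ∩ Bianca: 08:00-09:00, 11:00-12:00.
Summing the common windows: 60 + 60 = 120 minutes.

120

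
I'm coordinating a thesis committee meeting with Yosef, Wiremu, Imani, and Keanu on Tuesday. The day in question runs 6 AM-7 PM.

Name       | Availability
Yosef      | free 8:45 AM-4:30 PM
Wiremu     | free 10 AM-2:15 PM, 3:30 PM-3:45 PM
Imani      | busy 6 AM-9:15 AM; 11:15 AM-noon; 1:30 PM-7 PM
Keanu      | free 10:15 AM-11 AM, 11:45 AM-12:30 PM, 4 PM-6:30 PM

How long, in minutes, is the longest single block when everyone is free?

Yosef free: 08:45-16:30.
Wiremu free: 10:00-14:15, 15:30-15:45.
Imani free: 09:15-11:15, 12:00-13:30 (invert busy blocks within the working day).
Keanu free: 10:15-11:00, 11:45-12:30, 16:00-18:30.
Yosef ∩ Wiremu: 10:00-14:15, 15:30-15:45.
Yosef ∩ Wiremu ∩ Imani: 10:00-11:15, 12:00-13:30.
Yosef ∩ Wiremu ∩ Imani ∩ Keanu: 10:15-11:00, 12:00-12:30.
The longest is 10:15-11:00 at 45 minutes.

45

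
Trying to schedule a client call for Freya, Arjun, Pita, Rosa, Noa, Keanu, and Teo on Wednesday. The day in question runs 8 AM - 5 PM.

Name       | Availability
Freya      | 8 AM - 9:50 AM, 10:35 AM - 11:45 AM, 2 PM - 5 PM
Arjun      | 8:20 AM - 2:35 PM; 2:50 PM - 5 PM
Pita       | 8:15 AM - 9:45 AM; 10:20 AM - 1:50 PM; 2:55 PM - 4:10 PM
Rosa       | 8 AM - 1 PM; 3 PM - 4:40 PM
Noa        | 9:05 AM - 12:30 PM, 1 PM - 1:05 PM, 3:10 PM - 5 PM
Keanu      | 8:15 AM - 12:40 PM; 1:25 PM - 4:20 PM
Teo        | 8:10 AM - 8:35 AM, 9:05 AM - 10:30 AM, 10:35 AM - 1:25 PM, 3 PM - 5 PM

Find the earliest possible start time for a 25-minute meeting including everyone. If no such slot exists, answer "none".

Freya ∩ Arjun: 08:20-09:50, 10:35-11:45, 14:00-14:35, 14:50-17:00.
Freya ∩ Arjun ∩ Pita: 08:20-09:45, 10:35-11:45, 14:55-16:10.
Freya ∩ Arjun ∩ Pita ∩ Rosa: 08:20-09:45, 10:35-11:45, 15:00-16:10.
Freya ∩ Arjun ∩ Pita ∩ Rosa ∩ Noa: 09:05-09:45, 10:35-11:45, 15:10-16:10.
Freya ∩ Arjun ∩ Pita ∩ Rosa ∩ Noa ∩ Keanu: 09:05-09:45, 10:35-11:45, 15:10-16:10.
Freya ∩ Arjun ∩ Pita ∩ Rosa ∩ Noa ∩ Keanu ∩ Teo: 09:05-09:45, 10:35-11:45, 15:10-16:10.
The first common window of at least 25 minutes is 09:05-09:45, so the earliest start is 09:05.

09:05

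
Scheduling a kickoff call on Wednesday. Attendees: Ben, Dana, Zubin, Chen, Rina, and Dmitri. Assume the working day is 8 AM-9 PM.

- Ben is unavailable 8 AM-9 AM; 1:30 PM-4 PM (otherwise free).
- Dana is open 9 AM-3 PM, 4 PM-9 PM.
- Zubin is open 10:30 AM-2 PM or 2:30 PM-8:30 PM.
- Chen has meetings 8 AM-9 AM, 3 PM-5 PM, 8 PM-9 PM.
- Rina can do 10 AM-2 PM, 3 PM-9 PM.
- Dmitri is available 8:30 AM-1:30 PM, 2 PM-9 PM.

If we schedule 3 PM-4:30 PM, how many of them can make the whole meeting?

3

Ben free: 09:00-13:30, 16:00-21:00 (invert busy blocks within the working day).
Dana free: 09:00-15:00, 16:00-21:00.
Zubin free: 10:30-14:00, 14:30-20:30.
Chen free: 09:00-15:00, 17:00-20:00 (invert busy blocks within the working day).
Rina free: 10:00-14:00, 15:00-21:00.
Dmitri free: 08:30-13:30, 14:00-21:00.
Zubin, Rina, and Dmitri can make the full 15:00-16:30 slot — that's 3.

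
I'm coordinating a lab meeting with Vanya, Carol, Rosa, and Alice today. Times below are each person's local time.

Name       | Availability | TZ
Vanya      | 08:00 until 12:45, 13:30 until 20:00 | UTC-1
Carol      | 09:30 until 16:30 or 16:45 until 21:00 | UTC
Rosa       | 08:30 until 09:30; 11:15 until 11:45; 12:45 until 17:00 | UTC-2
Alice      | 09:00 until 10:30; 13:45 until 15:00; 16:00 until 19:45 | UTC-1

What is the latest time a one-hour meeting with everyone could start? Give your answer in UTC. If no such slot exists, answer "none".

18:00

Vanya in UTC: 09:00-13:45, 14:30-21:00 (add 1h to convert from UTC-1).
Carol in UTC: 09:30-16:30, 16:45-21:00.
Rosa in UTC: 10:30-11:30, 13:15-13:45, 14:45-19:00 (add 2h to convert from UTC-2).
Alice in UTC: 10:00-11:30, 14:45-16:00, 17:00-20:45 (add 1h to convert from UTC-1).
Vanya ∩ Carol: 09:30-13:45, 14:30-16:30, 16:45-21:00.
Vanya ∩ Carol ∩ Rosa: 10:30-11:30, 13:15-13:45, 14:45-16:30, 16:45-19:00.
Vanya ∩ Carol ∩ Rosa ∩ Alice: 10:30-11:30, 14:45-16:00, 17:00-19:00.
So the common availability across everyone is 10:30-11:30, 14:45-16:00, 17:00-19:00.
The last common window of at least 60 minutes is 17:00-19:00; a 60-minute meeting can start as late as 18:00 and still end by 19:00.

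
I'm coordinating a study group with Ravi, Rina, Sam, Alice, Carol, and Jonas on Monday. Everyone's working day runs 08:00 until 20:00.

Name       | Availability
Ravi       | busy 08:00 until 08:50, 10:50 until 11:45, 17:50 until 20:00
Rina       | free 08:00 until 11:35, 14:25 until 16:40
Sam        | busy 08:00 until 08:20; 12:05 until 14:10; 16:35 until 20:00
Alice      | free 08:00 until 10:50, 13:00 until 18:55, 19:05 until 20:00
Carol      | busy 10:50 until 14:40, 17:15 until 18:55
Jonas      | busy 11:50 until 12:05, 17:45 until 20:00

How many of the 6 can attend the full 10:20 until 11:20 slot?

Ravi free: 08:50-10:50, 11:45-17:50 (invert busy blocks within the working day).
Rina free: 08:00-11:35, 14:25-16:40.
Sam free: 08:20-12:05, 14:10-16:35 (invert busy blocks within the working day).
Alice free: 08:00-10:50, 13:00-18:55, 19:05-20:00.
Carol free: 08:00-10:50, 14:40-17:15, 18:55-20:00 (invert busy blocks within the working day).
Jonas free: 08:00-11:50, 12:05-17:45 (invert busy blocks within the working day).
Rina, Sam, and Jonas can make the full 10:20-11:20 slot — that's 3.

3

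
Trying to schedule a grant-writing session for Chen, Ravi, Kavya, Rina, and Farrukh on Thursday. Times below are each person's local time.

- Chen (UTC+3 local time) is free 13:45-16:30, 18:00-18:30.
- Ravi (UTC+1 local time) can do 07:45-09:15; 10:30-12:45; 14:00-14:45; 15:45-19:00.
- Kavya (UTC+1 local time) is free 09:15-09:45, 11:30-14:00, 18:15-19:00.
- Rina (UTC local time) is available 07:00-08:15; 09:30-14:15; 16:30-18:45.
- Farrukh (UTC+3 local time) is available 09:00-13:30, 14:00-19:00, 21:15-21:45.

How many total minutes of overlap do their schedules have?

Chen in UTC: 10:45-13:30, 15:00-15:30 (subtract 3h to convert from UTC+3).
Ravi in UTC: 06:45-08:15, 09:30-11:45, 13:00-13:45, 14:45-18:00 (subtract 1h to convert from UTC+1).
Kavya in UTC: 08:15-08:45, 10:30-13:00, 17:15-18:00 (subtract 1h to convert from UTC+1).
Rina in UTC: 07:00-08:15, 09:30-14:15, 16:30-18:45.
Farrukh in UTC: 06:00-10:30, 11:00-16:00, 18:15-18:45 (subtract 3h to convert from UTC+3).
Chen ∩ Ravi: 10:45-11:45, 13:00-13:30, 15:00-15:30.
Chen ∩ Ravi ∩ Kavya: 10:45-11:45.
Chen ∩ Ravi ∩ Kavya ∩ Rina: 10:45-11:45.
Chen ∩ Ravi ∩ Kavya ∩ Rina ∩ Farrukh: 11:00-11:45.
That's a single block of 45 minutes.

45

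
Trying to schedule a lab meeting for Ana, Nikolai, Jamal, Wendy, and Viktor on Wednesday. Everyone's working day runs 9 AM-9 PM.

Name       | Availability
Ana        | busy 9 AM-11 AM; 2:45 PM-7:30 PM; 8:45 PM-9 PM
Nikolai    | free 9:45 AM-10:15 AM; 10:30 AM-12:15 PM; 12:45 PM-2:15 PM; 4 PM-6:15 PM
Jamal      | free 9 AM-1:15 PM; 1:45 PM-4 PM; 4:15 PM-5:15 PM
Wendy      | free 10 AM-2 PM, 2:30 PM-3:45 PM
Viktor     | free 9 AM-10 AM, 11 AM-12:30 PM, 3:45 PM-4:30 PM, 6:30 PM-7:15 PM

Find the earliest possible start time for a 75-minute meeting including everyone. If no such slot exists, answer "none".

Ana free: 11:00-14:45, 19:30-20:45 (invert busy blocks within the working day).
Nikolai free: 09:45-10:15, 10:30-12:15, 12:45-14:15, 16:00-18:15.
Jamal free: 09:00-13:15, 13:45-16:00, 16:15-17:15.
Wendy free: 10:00-14:00, 14:30-15:45.
Viktor free: 09:00-10:00, 11:00-12:30, 15:45-16:30, 18:30-19:15.
Ana ∩ Nikolai: 11:00-12:15, 12:45-14:15.
Ana ∩ Nikolai ∩ Jamal: 11:00-12:15, 12:45-13:15, 13:45-14:15.
Ana ∩ Nikolai ∩ Jamal ∩ Wendy: 11:00-12:15, 12:45-13:15, 13:45-14:00.
Ana ∩ Nikolai ∩ Jamal ∩ Wendy ∩ Viktor: 11:00-12:15.
The first common window of at least 75 minutes is 11:00-12:15, so the earliest start is 11:00.

11:00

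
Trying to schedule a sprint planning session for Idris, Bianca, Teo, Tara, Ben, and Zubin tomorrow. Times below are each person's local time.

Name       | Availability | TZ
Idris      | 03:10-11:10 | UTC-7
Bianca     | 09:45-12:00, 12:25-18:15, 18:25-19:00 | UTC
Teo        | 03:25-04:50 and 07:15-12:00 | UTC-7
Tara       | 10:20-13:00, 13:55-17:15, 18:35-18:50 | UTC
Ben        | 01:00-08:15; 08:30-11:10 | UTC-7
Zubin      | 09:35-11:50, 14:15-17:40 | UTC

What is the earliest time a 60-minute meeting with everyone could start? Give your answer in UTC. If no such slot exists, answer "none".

10:25

Idris in UTC: 10:10-18:10 (add 7h to convert from UTC-7).
Bianca in UTC: 09:45-12:00, 12:25-18:15, 18:25-19:00.
Teo in UTC: 10:25-11:50, 14:15-19:00 (add 7h to convert from UTC-7).
Tara in UTC: 10:20-13:00, 13:55-17:15, 18:35-18:50.
Ben in UTC: 08:00-15:15, 15:30-18:10 (add 7h to convert from UTC-7).
Zubin in UTC: 09:35-11:50, 14:15-17:40.
Idris ∩ Bianca: 10:10-12:00, 12:25-18:10.
Idris ∩ Bianca ∩ Teo: 10:25-11:50, 14:15-18:10.
Idris ∩ Bianca ∩ Teo ∩ Tara: 10:25-11:50, 14:15-17:15.
Idris ∩ Bianca ∩ Teo ∩ Tara ∩ Ben: 10:25-11:50, 14:15-15:15, 15:30-17:15.
Idris ∩ Bianca ∩ Teo ∩ Tara ∩ Ben ∩ Zubin: 10:25-11:50, 14:15-15:15, 15:30-17:15.
The first common window of at least 60 minutes is 10:25-11:50, so the earliest start is 10:25.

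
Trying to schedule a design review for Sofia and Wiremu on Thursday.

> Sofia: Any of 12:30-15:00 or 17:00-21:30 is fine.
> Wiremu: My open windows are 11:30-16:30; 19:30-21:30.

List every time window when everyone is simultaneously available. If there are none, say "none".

12:30-15:00, 19:30-21:30

Sofia ∩ Wiremu: 12:30-15:00, 19:30-21:30.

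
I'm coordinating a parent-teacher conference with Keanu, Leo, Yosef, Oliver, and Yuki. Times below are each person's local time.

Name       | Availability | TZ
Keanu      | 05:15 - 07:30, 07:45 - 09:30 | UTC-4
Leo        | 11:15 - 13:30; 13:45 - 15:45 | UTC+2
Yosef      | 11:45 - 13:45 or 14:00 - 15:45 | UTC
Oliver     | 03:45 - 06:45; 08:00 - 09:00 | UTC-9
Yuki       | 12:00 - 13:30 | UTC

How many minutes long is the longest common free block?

Keanu in UTC: 09:15-11:30, 11:45-13:30 (add 4h to convert from UTC-4).
Leo in UTC: 09:15-11:30, 11:45-13:45 (subtract 2h to convert from UTC+2).
Yosef in UTC: 11:45-13:45, 14:00-15:45.
Oliver in UTC: 12:45-15:45, 17:00-18:00 (add 9h to convert from UTC-9).
Yuki in UTC: 12:00-13:30.
Keanu ∩ Leo: 09:15-11:30, 11:45-13:30.
Keanu ∩ Leo ∩ Yosef: 11:45-13:30.
Keanu ∩ Leo ∩ Yosef ∩ Oliver: 12:45-13:30.
Keanu ∩ Leo ∩ Yosef ∩ Oliver ∩ Yuki: 12:45-13:30.
So the common availability across everyone is 12:45-13:30.
The longest is 12:45-13:30 at 45 minutes.

45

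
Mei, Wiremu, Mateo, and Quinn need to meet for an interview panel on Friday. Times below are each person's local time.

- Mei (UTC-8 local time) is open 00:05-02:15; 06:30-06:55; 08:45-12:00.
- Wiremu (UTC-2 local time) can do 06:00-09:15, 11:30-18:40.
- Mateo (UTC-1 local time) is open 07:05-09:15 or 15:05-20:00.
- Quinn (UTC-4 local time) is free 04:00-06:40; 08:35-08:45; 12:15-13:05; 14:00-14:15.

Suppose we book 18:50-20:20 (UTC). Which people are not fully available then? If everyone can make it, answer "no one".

Mei, Quinn

Mei in UTC: 08:05-10:15, 14:30-14:55, 16:45-20:00 (add 8h to convert from UTC-8).
Wiremu in UTC: 08:00-11:15, 13:30-20:40 (add 2h to convert from UTC-2).
Mateo in UTC: 08:05-10:15, 16:05-21:00 (add 1h to convert from UTC-1).
Quinn in UTC: 08:00-10:40, 12:35-12:45, 16:15-17:05, 18:00-18:15 (add 4h to convert from UTC-4).
Mei: not fully free for 18:50-20:20. Wiremu: free for 18:50-20:20. Mateo: free for 18:50-20:20. Quinn: not fully free for 18:50-20:20.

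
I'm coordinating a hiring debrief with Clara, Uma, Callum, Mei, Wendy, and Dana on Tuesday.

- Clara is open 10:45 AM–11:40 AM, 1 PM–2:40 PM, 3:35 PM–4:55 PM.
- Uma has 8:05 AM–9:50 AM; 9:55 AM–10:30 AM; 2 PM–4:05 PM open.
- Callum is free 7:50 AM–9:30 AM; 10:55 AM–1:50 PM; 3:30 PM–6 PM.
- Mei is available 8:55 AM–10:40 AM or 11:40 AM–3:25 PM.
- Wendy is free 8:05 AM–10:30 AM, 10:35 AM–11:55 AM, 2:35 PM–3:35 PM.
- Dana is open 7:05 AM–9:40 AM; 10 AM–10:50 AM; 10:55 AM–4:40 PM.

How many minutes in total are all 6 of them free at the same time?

Clara ∩ Uma: 14:00-14:40, 15:35-16:05.
Clara ∩ Uma ∩ Callum: 15:35-16:05.
Clara ∩ Uma ∩ Callum ∩ Mei: ∅.
Clara ∩ Uma ∩ Callum ∩ Mei ∩ Wendy: ∅.
Clara ∩ Uma ∩ Callum ∩ Mei ∩ Wendy ∩ Dana: ∅.
There is no time when everyone is free.
There is no common window, so the total is 0 minutes.

0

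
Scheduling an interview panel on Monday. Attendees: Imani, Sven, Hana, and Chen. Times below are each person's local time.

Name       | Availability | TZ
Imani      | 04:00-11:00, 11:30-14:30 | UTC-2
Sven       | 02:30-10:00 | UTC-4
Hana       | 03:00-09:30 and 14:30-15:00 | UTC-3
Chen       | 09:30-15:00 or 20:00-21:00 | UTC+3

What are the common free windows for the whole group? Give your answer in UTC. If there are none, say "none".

Imani in UTC: 06:00-13:00, 13:30-16:30 (add 2h to convert from UTC-2).
Sven in UTC: 06:30-14:00 (add 4h to convert from UTC-4).
Hana in UTC: 06:00-12:30, 17:30-18:00 (add 3h to convert from UTC-3).
Chen in UTC: 06:30-12:00, 17:00-18:00 (subtract 3h to convert from UTC+3).
Imani ∩ Sven: 06:30-13:00, 13:30-14:00.
Imani ∩ Sven ∩ Hana: 06:30-12:30.
Imani ∩ Sven ∩ Hana ∩ Chen: 06:30-12:00.

06:30-12:00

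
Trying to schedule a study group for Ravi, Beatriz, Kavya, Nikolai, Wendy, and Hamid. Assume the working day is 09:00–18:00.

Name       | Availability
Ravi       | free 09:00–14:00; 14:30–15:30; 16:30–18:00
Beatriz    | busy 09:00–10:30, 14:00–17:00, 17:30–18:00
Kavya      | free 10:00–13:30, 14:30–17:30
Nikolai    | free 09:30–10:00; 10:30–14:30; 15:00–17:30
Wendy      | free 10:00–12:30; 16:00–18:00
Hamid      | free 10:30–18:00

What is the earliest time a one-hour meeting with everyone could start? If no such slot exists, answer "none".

Ravi free: 09:00-14:00, 14:30-15:30, 16:30-18:00.
Beatriz free: 10:30-14:00, 17:00-17:30 (invert busy blocks within the working day).
Kavya free: 10:00-13:30, 14:30-17:30.
Nikolai free: 09:30-10:00, 10:30-14:30, 15:00-17:30.
Wendy free: 10:00-12:30, 16:00-18:00.
Hamid free: 10:30-18:00.
Ravi ∩ Beatriz: 10:30-14:00, 17:00-17:30.
Ravi ∩ Beatriz ∩ Kavya: 10:30-13:30, 17:00-17:30.
Ravi ∩ Beatriz ∩ Kavya ∩ Nikolai: 10:30-13:30, 17:00-17:30.
Ravi ∩ Beatriz ∩ Kavya ∩ Nikolai ∩ Wendy: 10:30-12:30, 17:00-17:30.
Ravi ∩ Beatriz ∩ Kavya ∩ Nikolai ∩ Wendy ∩ Hamid: 10:30-12:30, 17:00-17:30.
Those are the intersection windows.
The first common window of at least 60 minutes is 10:30-12:30, so the earliest start is 10:30.

10:30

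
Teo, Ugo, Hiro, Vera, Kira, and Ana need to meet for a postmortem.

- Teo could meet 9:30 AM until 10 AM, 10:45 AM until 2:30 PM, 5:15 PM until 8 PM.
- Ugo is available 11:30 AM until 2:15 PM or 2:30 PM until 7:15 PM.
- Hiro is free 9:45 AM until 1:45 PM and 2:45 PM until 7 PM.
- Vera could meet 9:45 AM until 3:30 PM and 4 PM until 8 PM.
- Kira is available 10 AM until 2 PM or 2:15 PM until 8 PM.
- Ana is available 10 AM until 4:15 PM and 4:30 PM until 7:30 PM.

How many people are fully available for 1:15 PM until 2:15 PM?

4

Teo, Ugo, Vera, and Ana can make the full 13:15-14:15 slot — that's 4.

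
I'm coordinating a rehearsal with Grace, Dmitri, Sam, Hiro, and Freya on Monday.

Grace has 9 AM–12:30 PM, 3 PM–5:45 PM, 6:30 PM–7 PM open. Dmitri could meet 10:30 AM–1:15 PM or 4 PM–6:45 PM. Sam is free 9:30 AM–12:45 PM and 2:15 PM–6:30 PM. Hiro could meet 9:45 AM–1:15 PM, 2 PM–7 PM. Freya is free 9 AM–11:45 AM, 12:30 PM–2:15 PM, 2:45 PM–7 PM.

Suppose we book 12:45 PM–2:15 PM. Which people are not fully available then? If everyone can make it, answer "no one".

Grace: not fully free for 12:45-14:15. Dmitri: not fully free for 12:45-14:15. Sam: not fully free for 12:45-14:15. Hiro: not fully free for 12:45-14:15. Freya: free for 12:45-14:15.

Dmitri, Grace, Hiro, Sam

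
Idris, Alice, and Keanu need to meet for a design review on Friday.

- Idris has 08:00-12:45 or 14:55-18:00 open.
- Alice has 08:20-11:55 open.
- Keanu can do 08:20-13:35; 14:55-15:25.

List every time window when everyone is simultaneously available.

Idris ∩ Alice: 08:20-11:55.
Idris ∩ Alice ∩ Keanu: 08:20-11:55.

08:20-11:55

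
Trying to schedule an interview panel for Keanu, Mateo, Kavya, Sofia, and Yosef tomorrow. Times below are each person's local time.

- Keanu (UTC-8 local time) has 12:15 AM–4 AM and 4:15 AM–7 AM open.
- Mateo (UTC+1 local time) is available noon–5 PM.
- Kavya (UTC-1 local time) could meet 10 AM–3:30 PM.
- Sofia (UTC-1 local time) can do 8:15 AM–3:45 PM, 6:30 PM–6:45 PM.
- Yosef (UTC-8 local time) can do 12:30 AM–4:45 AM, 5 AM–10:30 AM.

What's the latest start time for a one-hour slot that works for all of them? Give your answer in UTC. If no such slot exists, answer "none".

Keanu in UTC: 08:15-12:00, 12:15-15:00 (add 8h to convert from UTC-8).
Mateo in UTC: 11:00-16:00 (subtract 1h to convert from UTC+1).
Kavya in UTC: 11:00-16:30 (add 1h to convert from UTC-1).
Sofia in UTC: 09:15-16:45, 19:30-19:45 (add 1h to convert from UTC-1).
Yosef in UTC: 08:30-12:45, 13:00-18:30 (add 8h to convert from UTC-8).
Keanu ∩ Mateo: 11:00-12:00, 12:15-15:00.
Keanu ∩ Mateo ∩ Kavya: 11:00-12:00, 12:15-15:00.
Keanu ∩ Mateo ∩ Kavya ∩ Sofia: 11:00-12:00, 12:15-15:00.
Keanu ∩ Mateo ∩ Kavya ∩ Sofia ∩ Yosef: 11:00-12:00, 12:15-12:45, 13:00-15:00.
The last common window of at least 60 minutes is 13:00-15:00; a 60-minute meeting can start as late as 14:00 and still end by 15:00.

14:00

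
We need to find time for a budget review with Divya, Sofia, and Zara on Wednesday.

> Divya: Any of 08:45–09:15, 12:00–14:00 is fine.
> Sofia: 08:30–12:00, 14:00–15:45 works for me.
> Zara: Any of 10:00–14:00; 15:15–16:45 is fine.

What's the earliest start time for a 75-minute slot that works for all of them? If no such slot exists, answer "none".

Divya ∩ Sofia: 08:45-09:15.
Divya ∩ Sofia ∩ Zara: ∅.
There is no time when everyone is free.
No common window is at least 75 minutes long.

none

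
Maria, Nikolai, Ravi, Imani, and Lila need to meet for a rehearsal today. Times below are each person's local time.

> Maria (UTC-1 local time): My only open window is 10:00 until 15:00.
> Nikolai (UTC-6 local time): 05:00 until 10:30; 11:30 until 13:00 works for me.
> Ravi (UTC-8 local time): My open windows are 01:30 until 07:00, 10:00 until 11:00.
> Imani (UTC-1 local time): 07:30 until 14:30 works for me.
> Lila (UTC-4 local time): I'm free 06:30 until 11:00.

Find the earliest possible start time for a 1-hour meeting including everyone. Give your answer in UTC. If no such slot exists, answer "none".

11:00

Maria in UTC: 11:00-16:00 (add 1h to convert from UTC-1).
Nikolai in UTC: 11:00-16:30, 17:30-19:00 (add 6h to convert from UTC-6).
Ravi in UTC: 09:30-15:00, 18:00-19:00 (add 8h to convert from UTC-8).
Imani in UTC: 08:30-15:30 (add 1h to convert from UTC-1).
Lila in UTC: 10:30-15:00 (add 4h to convert from UTC-4).
Maria ∩ Nikolai: 11:00-16:00.
Maria ∩ Nikolai ∩ Ravi: 11:00-15:00.
Maria ∩ Nikolai ∩ Ravi ∩ Imani: 11:00-15:00.
Maria ∩ Nikolai ∩ Ravi ∩ Imani ∩ Lila: 11:00-15:00.
The first common window of at least 60 minutes is 11:00-15:00, so the earliest start is 11:00.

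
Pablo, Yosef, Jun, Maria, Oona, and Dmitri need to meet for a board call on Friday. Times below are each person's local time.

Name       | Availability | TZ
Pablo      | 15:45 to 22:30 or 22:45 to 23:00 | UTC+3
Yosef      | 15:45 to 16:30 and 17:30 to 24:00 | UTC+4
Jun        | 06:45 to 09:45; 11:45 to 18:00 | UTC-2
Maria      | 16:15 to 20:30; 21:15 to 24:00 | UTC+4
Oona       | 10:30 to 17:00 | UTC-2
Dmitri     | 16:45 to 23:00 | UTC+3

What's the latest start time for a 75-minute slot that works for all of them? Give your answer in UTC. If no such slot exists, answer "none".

17:45

Pablo in UTC: 12:45-19:30, 19:45-20:00 (subtract 3h to convert from UTC+3).
Yosef in UTC: 11:45-12:30, 13:30-20:00 (subtract 4h to convert from UTC+4).
Jun in UTC: 08:45-11:45, 13:45-20:00 (add 2h to convert from UTC-2).
Maria in UTC: 12:15-16:30, 17:15-20:00 (subtract 4h to convert from UTC+4).
Oona in UTC: 12:30-19:00 (add 2h to convert from UTC-2).
Dmitri in UTC: 13:45-20:00 (subtract 3h to convert from UTC+3).
Pablo ∩ Yosef: 13:30-19:30, 19:45-20:00.
Pablo ∩ Yosef ∩ Jun: 13:45-19:30, 19:45-20:00.
Pablo ∩ Yosef ∩ Jun ∩ Maria: 13:45-16:30, 17:15-19:30, 19:45-20:00.
Pablo ∩ Yosef ∩ Jun ∩ Maria ∩ Oona: 13:45-16:30, 17:15-19:00.
Pablo ∩ Yosef ∩ Jun ∩ Maria ∩ Oona ∩ Dmitri: 13:45-16:30, 17:15-19:00.
So the common availability across everyone is 13:45-16:30, 17:15-19:00.
The last common window of at least 75 minutes is 17:15-19:00; a 75-minute meeting can start as late as 17:45 and still end by 19:00.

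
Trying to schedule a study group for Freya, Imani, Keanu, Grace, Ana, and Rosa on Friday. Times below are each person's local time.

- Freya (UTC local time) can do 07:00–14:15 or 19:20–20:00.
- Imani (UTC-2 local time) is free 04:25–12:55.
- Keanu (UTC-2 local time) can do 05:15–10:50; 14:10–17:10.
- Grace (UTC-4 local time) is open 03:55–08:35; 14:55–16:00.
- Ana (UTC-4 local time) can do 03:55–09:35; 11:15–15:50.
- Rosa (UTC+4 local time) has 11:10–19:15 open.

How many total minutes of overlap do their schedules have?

Freya in UTC: 07:00-14:15, 19:20-20:00.
Imani in UTC: 06:25-14:55 (add 2h to convert from UTC-2).
Keanu in UTC: 07:15-12:50, 16:10-19:10 (add 2h to convert from UTC-2).
Grace in UTC: 07:55-12:35, 18:55-20:00 (add 4h to convert from UTC-4).
Ana in UTC: 07:55-13:35, 15:15-19:50 (add 4h to convert from UTC-4).
Rosa in UTC: 07:10-15:15 (subtract 4h to convert from UTC+4).
Freya ∩ Imani: 07:00-14:15.
Freya ∩ Imani ∩ Keanu: 07:15-12:50.
Freya ∩ Imani ∩ Keanu ∩ Grace: 07:55-12:35.
Freya ∩ Imani ∩ Keanu ∩ Grace ∩ Ana: 07:55-12:35.
Freya ∩ Imani ∩ Keanu ∩ Grace ∩ Ana ∩ Rosa: 07:55-12:35.
That's a single block of 280 minutes.

280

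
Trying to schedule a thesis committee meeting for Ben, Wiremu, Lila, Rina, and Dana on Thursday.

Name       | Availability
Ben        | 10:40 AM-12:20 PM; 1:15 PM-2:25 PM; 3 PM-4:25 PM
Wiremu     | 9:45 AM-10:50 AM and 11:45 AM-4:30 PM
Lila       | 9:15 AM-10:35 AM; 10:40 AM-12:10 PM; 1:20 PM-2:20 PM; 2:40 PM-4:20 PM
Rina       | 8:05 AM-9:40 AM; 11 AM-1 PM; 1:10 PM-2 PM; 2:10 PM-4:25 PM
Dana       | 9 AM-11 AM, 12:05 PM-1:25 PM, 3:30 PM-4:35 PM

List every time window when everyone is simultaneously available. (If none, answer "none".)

12:05-12:10, 13:20-13:25, 15:30-16:20

Ben ∩ Wiremu: 10:40-10:50, 11:45-12:20, 13:15-14:25, 15:00-16:25.
Ben ∩ Wiremu ∩ Lila: 10:40-10:50, 11:45-12:10, 13:20-14:20, 15:00-16:20.
Ben ∩ Wiremu ∩ Lila ∩ Rina: 11:45-12:10, 13:20-14:00, 14:10-14:20, 15:00-16:20.
Ben ∩ Wiremu ∩ Lila ∩ Rina ∩ Dana: 12:05-12:10, 13:20-13:25, 15:30-16:20.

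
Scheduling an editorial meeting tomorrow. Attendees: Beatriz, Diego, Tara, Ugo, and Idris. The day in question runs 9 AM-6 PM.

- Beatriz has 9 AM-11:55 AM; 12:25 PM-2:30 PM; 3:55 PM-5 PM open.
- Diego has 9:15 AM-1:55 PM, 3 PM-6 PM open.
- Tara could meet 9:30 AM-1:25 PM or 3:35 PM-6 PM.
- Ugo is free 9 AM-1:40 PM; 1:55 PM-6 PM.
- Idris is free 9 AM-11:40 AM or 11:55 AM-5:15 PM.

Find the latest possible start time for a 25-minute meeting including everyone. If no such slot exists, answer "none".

Beatriz ∩ Diego: 09:15-11:55, 12:25-13:55, 15:55-17:00.
Beatriz ∩ Diego ∩ Tara: 09:30-11:55, 12:25-13:25, 15:55-17:00.
Beatriz ∩ Diego ∩ Tara ∩ Ugo: 09:30-11:55, 12:25-13:25, 15:55-17:00.
Beatriz ∩ Diego ∩ Tara ∩ Ugo ∩ Idris: 09:30-11:40, 12:25-13:25, 15:55-17:00.
Those are the intersection windows.
The last common window of at least 25 minutes is 15:55-17:00; a 25-minute meeting can start as late as 16:35 and still end by 17:00.

16:35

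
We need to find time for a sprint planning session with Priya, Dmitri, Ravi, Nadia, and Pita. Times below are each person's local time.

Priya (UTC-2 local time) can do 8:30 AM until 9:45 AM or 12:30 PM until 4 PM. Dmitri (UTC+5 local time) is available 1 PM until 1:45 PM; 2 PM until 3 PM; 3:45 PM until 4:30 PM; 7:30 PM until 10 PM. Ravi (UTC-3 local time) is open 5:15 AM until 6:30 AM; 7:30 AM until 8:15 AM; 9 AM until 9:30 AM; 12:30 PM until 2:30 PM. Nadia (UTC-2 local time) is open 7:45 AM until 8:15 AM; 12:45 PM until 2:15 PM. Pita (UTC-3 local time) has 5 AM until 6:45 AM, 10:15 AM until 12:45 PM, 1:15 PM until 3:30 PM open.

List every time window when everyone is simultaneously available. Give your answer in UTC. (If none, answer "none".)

Priya in UTC: 10:30-11:45, 14:30-18:00 (add 2h to convert from UTC-2).
Dmitri in UTC: 08:00-08:45, 09:00-10:00, 10:45-11:30, 14:30-17:00 (subtract 5h to convert from UTC+5).
Ravi in UTC: 08:15-09:30, 10:30-11:15, 12:00-12:30, 15:30-17:30 (add 3h to convert from UTC-3).
Nadia in UTC: 09:45-10:15, 14:45-16:15 (add 2h to convert from UTC-2).
Pita in UTC: 08:00-09:45, 13:15-15:45, 16:15-18:30 (add 3h to convert from UTC-3).
Priya ∩ Dmitri: 10:45-11:30, 14:30-17:00.
Priya ∩ Dmitri ∩ Ravi: 10:45-11:15, 15:30-17:00.
Priya ∩ Dmitri ∩ Ravi ∩ Nadia: 15:30-16:15.
Priya ∩ Dmitri ∩ Ravi ∩ Nadia ∩ Pita: 15:30-15:45.
Those are the intersection windows.

15:30-15:45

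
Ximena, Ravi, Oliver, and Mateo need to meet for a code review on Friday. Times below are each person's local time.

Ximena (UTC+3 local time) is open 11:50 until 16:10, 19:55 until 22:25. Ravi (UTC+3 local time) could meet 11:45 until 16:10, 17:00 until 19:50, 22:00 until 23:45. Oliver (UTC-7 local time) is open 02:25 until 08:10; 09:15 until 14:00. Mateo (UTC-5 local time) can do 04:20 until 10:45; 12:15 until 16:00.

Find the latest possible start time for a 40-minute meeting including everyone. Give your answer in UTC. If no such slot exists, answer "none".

12:30

Ximena in UTC: 08:50-13:10, 16:55-19:25 (subtract 3h to convert from UTC+3).
Ravi in UTC: 08:45-13:10, 14:00-16:50, 19:00-20:45 (subtract 3h to convert from UTC+3).
Oliver in UTC: 09:25-15:10, 16:15-21:00 (add 7h to convert from UTC-7).
Mateo in UTC: 09:20-15:45, 17:15-21:00 (add 5h to convert from UTC-5).
Ximena ∩ Ravi: 08:50-13:10, 19:00-19:25.
Ximena ∩ Ravi ∩ Oliver: 09:25-13:10, 19:00-19:25.
Ximena ∩ Ravi ∩ Oliver ∩ Mateo: 09:25-13:10, 19:00-19:25.
Those are the intersection windows.
The last common window of at least 40 minutes is 09:25-13:10; a 40-minute meeting can start as late as 12:30 and still end by 13:10.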